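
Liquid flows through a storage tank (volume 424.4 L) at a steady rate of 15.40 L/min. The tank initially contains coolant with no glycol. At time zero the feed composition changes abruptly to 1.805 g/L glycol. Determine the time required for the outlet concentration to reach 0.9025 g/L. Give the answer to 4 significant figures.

19.10 min

Mass balance on the solute (V constant): V dC/dt = Q(C_in − C), so τ = V/Q = 27.5584 min.
C(t) = C_in + (C₀ − C_in) e^(−t/τ). Set C = 0.9025 and solve for t:
e^(−t/τ) = (C − C_in)/(C₀ − C_in) = (0.9025 − 1.805)/(0 − 1.805) = 0.500000
t = −τ ln(…) = 27.5584 × 0.693147 = 19.1021 min.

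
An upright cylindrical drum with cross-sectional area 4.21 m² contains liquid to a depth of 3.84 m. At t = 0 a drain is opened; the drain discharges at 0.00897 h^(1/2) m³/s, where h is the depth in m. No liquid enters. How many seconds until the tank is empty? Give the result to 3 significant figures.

1840 s

A dh/dt = −Q_out = −0.00897 √h.
Separate and integrate: 2(√h − √h₀) = −(0.00897/A) t.
Set h = 0: 2√h₀ = (0.00897/A) t_empty ⇒ t_empty = 2A√h₀/0.00897.
t_empty = 2·4.21·√3.84/0.00897 = 8.4200·1.9596/0.00897 = 1839.4 s.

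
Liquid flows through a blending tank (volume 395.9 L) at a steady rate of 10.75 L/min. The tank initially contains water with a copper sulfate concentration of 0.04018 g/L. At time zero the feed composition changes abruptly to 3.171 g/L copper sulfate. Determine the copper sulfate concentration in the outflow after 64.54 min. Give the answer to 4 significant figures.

2.628 g/L

Species balance on the tank: V dC/dt = Q(C_in − C).
So dC/dt = (C_in − C)/τ with τ = V/Q = 395.9/10.75 = 36.8279 min.
Integrating: C(t) = C_in + (C₀ − C_in) e^(−t/τ).
C(64.54) = 3.171 + (0.04018 − 3.171)·e^(−64.54/36.8279) = 3.171 + (-3.13082)·0.173344 = 2.62829 g/L.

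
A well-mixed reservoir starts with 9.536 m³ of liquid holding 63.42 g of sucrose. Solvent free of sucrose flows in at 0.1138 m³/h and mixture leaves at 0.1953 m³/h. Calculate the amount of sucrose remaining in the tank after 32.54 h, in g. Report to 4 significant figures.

Total volume: dV/dt = Q_in − Q_out = -0.0815000 m³/h, so V(t) = 9.536 − 0.0815000 t and V(32.54) = 6.88399 m³.
Species balance (pure solvent in): dm/dt = −Q_out · m/V(t).
Separate: dm/m = −Q_out dt/V(t) ⇒ ln(m/m₀) = −(Q_out/(Q_in−Q_out)) ln(V/V₀).
m = m₀ (V₀/V)^(Q_out/(Q_in−Q_out)) = 63.42 × (9.536/6.88399)^(-2.39632) = 29.0459 g.

29.05 g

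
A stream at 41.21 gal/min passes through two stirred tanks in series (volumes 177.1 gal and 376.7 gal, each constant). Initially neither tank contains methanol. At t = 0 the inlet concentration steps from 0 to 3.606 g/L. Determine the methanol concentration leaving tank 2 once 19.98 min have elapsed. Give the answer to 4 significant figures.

Species balance on tank i: dCᵢ/dt = (Cᵢ₋₁ − Cᵢ)/τᵢ with τᵢ = Vᵢ/Q.
τ₁ = 177.1/41.21 = 4.29750 min; τ₂ = 376.7/41.21 = 9.14099 min.
Tank 1: C₁ = C_in(1 − e^(−t/τ₁)). Tank 2 (τ₁ ≠ τ₂): C₂ = C_in[1 − (τ₁ e^(−t/τ₁) − τ₂ e^(−t/τ₂))/(τ₁ − τ₂)].
At t = 19.98: e^(−t/τ₁) = 0.00956912, e^(−t/τ₂) = 0.112392.
C₂ = 3.606·[1 − (4.29750·0.00956912 − 9.14099·0.112392)/(-4.84348)] = 3.606·0.796375 = 2.87173 g/L.

2.872 g/L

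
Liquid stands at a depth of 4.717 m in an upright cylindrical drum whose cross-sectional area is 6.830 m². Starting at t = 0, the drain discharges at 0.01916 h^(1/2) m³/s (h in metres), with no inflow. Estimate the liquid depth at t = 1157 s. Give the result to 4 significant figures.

0.3014 m

A dh/dt = −Q_out = −0.01916 √h.
Separate and integrate: 2(√h − √h₀) = −(0.01916/A) t.
√h = √4.717 − 0.01916·1157/(2·6.830) = 2.17187 − 1.62285 = 0.549016.
h = 0.549016² = 0.301419 m.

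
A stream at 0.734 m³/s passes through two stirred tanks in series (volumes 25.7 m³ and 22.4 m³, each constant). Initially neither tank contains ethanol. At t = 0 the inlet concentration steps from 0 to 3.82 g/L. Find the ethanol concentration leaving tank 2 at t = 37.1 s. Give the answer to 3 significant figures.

1.20 g/L

Each tank obeys Vᵢ dCᵢ/dt = Q(Cᵢ₋₁ − Cᵢ), so τᵢ = Vᵢ/Q.
τ₁ = 25.7/0.734 = 35.014 s; τ₂ = 22.4/0.734 = 30.518 s.
Tank 1: C₁ = C_in(1 − e^(−t/τ₁)). Tank 2 (τ₁ ≠ τ₂): C₂ = C_in[1 − (τ₁ e^(−t/τ₁) − τ₂ e^(−t/τ₂))/(τ₁ − τ₂)].
At t = 37.1: e^(−t/τ₁) = 0.34660, e^(−t/τ₂) = 0.29651.
C₂ = 3.82·[1 − (35.014·0.34660 − 30.518·0.29651)/(4.4959)] = 3.82·0.31338 = 1.1971 g/L.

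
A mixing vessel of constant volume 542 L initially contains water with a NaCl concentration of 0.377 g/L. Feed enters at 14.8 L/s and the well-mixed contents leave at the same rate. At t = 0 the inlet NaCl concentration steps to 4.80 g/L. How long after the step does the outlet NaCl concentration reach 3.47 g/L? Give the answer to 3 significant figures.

Species balance: V dC/dt = Q(C_in − C) ⇒ τ = V/Q = 36.622 s.
C(t) = C_in + (C₀ − C_in) e^(−t/τ). Set C = 3.47 and solve for t:
e^(−t/τ) = (C − C_in)/(C₀ − C_in) = (3.47 − 4.80)/(0.377 − 4.80) = 0.30070
t = −τ ln(…) = 36.622 × 1.2016 = 44.006 s.

44.0 s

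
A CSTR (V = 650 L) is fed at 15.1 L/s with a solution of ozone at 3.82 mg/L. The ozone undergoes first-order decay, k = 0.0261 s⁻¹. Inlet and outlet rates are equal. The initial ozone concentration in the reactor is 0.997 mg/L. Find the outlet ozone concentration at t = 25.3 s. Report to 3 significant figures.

1.57 mg/L

Species balance: V dC/dt = Q C_in − Q C − k V C.
This is linear with rate a = Q/V + k = 0.049331 s⁻¹.
C_ss = Q C_in/(Q + kV) = 1.7989 mg/L; C(t) = C_ss + (C₀ − C_ss) e^(−a t).
C(25.3) = 1.7989 + (-0.80191)·e^(−0.049331·25.3) = 1.7989 + (-0.80191)·0.28706 = 1.5687 mg/L.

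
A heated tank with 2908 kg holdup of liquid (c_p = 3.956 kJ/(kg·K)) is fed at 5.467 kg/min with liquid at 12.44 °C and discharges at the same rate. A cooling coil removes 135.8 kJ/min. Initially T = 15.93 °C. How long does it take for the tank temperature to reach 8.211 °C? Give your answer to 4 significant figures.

Energy balance: M c_p dT/dt = ṁ c_p (T_in − T) − 135.8.
τ = M/ṁ = 531.919 min; T_ss = T_in − Q̇/(ṁ c_p) = 6.16094 °C.
T(t) = T_ss + (T₀ − T_ss) e^(−t/τ). Set T = 8.211:
e^(−t/τ) = (8.211 − 6.16094)/(15.93 − 6.16094) = 0.209852
t = −531.919 · ln(0.209852) = 830.513 min.

830.5 min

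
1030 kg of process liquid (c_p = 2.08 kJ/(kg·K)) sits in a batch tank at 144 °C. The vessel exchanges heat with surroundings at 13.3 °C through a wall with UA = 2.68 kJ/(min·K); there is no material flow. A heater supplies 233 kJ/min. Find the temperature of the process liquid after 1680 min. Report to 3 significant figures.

Lumped-capacitance energy balance: M c_p dT/dt = UA(T_amb − T) + Q̇.
dT/dt = (T_ss − T)/τ with T_ss = T_amb + Q̇/UA = 13.3 + 233/2.68 = 100.24 °C, τ = M c_p/UA = 1030·2.08/2.68 = 799.40 min.
Integrating: T(t) = T_ss + (T₀ − T_ss) e^(−t/τ).
T(1680) = 100.24 + (43.760)·0.12226 = 105.59 °C.

106 °C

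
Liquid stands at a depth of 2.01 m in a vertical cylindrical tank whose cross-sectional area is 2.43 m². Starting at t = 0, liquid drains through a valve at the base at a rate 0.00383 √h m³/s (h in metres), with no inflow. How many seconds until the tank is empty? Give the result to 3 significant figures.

1800 s

With no inflow, A dh/dt = −0.00383 √h.
This is separable: 2 d(√h)/dt = −0.00383/A, so √h = √h₀ − (0.00383/(2A)) t.
Set h = 0: 2√h₀ = (0.00383/A) t_empty ⇒ t_empty = 2A√h₀/0.00383.
t_empty = 2·2.43·√2.01/0.00383 = 4.8600·1.4177/0.00383 = 1799.0 s.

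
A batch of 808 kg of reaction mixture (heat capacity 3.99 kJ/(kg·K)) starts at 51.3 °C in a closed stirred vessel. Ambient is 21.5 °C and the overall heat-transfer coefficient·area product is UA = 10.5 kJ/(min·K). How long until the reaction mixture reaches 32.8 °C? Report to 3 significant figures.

Heat balance on the well-mixed liquid: M c_p dT/dt = −UA(T − T_amb).
τ = M c_p/UA = 307.04 min; T_ss = T_amb = 21.500 °C.
T(t) = T_ss + (T₀ − T_ss)e^(−t/τ); set T = 32.8:
t = −τ ln[(T − T_ss)/(T₀ − T_ss)] = −307.04 · ln(0.37919) = 297.74 min.

298 min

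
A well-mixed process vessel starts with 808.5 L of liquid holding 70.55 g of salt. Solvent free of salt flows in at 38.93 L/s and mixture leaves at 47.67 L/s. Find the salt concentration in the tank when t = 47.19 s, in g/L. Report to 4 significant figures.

Total volume: dV/dt = Q_in − Q_out = -8.74000 L/s, so V(t) = 808.5 − 8.74000 t and V(47.19) = 396.059 L.
Species balance (pure solvent in): dm/dt = −Q_out · m/V(t).
dm/m = −Q_out dt/(V₀ − 8.74000 t); integrating gives ln(m/m₀) = −(Q_out/(Q_in−Q_out)) ln(V/V₀).
m = m₀ (V₀/V)^(Q_out/(Q_in−Q_out)) = 70.55 × (808.5/396.059)^(-5.45423) = 1.43920 g.
C = m/V = 1.43920/396.059 = 0.00363381 g/L.

0.003634 g/L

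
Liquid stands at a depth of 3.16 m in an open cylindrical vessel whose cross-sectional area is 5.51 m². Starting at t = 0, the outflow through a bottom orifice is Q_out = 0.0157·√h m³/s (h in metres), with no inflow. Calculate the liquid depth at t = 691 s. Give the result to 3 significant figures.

0.629 m

Accumulation of liquid (constant cross-section A): A dh/dt = −0.0157 √h.
∫ h^(−1/2) dh = −(0.0157/A) ∫ dt, giving 2√h = 2√h₀ − (0.0157/A) t.
√h = √3.16 − 0.0157·691/(2·5.51) = 1.7776 − 0.98446 = 0.79318.
h = 0.79318² = 0.62914 m.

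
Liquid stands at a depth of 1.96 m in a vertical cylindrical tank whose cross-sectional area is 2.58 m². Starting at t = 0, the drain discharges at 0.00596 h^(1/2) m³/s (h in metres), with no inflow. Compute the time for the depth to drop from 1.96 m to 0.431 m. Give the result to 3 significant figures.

A dh/dt = −Q_out = −0.00596 √h.
∫ h^(−1/2) dh = −(0.00596/A) ∫ dt, giving 2√h = 2√h₀ − (0.00596/A) t.
t = 2A(√h₀ − √h)/0.00596 = 2·2.58·(√1.96 − √0.431)/0.00596
  = 5.1600 × (1.4000 − 0.65651) / 0.00596 = 643.70 s.

644 s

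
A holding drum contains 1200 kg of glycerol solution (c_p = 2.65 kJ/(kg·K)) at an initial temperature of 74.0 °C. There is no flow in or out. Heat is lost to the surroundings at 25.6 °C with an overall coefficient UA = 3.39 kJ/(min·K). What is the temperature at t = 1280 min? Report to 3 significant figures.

M c_p dT/dt = −UA(T − T_amb).
dT/dt = (T_ss − T)/τ with T_ss = T_amb = 25.600 °C, τ = M c_p/UA = 1200·2.65/3.39 = 938.05 min.
Integrating: T(t) = T_ss + (T₀ − T_ss) e^(−t/τ).
T(1280) = 25.600 + (48.400)·0.25550 = 37.966 °C.

38.0 °C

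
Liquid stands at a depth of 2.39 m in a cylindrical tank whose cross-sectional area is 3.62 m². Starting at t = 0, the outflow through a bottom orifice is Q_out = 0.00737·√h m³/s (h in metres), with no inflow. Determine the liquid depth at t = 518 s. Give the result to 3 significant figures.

Unsteady balance on liquid volume: A dh/dt = −0.00737 √h.
∫ h^(−1/2) dh = −(0.00737/A) ∫ dt, giving 2√h = 2√h₀ − (0.00737/A) t.
√h = √2.39 − 0.00737·518/(2·3.62) = 1.5460 − 0.52730 = 1.0187.
h = 1.0187² = 1.0377 m.

1.04 m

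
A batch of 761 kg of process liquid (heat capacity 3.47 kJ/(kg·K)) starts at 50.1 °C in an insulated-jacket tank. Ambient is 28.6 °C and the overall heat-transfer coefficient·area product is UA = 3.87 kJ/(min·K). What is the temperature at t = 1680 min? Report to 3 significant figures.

30.4 °C

Lumped-capacitance energy balance: M c_p dT/dt = UA(T_amb − T).
dT/dt = (T_ss − T)/τ with T_ss = T_amb = 28.600 °C, τ = M c_p/UA = 761·3.47/3.87 = 682.34 min.
Integrating: T(t) = T_ss + (T₀ − T_ss) e^(−t/τ).
T(1680) = 28.600 + (21.500)·0.085256 = 30.433 °C.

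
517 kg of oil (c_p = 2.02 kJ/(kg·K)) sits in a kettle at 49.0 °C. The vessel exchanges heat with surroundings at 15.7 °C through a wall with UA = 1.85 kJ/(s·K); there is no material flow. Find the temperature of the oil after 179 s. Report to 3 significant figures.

M c_p dT/dt = −UA(T − T_amb).
dT/dt = (T_ss − T)/τ with T_ss = T_amb = 15.700 °C, τ = M c_p/UA = 517·2.02/1.85 = 564.51 s.
This is linear first-order; T(t) = T_ss + (T₀ − T_ss) e^(−t/τ).
T(179) = 15.700 + (33.300)·0.72827 = 39.951 °C.

40.0 °C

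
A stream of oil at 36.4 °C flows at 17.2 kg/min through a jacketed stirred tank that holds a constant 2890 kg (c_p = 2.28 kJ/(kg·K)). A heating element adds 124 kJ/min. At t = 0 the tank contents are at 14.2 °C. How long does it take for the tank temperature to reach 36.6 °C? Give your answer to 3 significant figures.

361 min

Energy balance: M c_p dT/dt = ṁ c_p (T_in − T) + 124.
τ = M/ṁ = 168.02 min; T_ss = T_in + Q̇/(ṁ c_p) = 39.562 °C.
T(t) = T_ss + (T₀ − T_ss) e^(−t/τ). Set T = 36.6:
e^(−t/τ) = (36.6 − 39.562)/(14.2 − 39.562) = 0.11679
t = −168.02 · ln(0.11679) = 360.81 min.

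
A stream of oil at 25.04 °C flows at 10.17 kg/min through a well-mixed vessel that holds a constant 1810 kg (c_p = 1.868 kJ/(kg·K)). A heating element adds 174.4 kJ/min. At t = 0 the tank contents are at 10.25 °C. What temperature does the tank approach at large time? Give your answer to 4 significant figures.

M c_p dT/dt = ṁ c_p (T_in − T) + Q̇.
At steady state dT/dt = 0 ⇒ T_ss = T_in + Q̇/(ṁ c_p) = 25.04 + 174.4/(10.17·1.868) = 34.2201 °C.

34.22 °C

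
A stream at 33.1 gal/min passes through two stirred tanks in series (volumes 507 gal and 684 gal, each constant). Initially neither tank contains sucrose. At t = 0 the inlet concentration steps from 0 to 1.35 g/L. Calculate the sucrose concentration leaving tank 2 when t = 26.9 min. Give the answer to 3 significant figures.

0.599 g/L

Species balance on tank i: dCᵢ/dt = (Cᵢ₋₁ − Cᵢ)/τᵢ with τᵢ = Vᵢ/Q.
τ₁ = 507/33.1 = 15.317 min; τ₂ = 684/33.1 = 20.665 min.
Tank 1: C₁ = C_in(1 − e^(−t/τ₁)). Tank 2 (τ₁ ≠ τ₂): C₂ = C_in[1 − (τ₁ e^(−t/τ₁) − τ₂ e^(−t/τ₂))/(τ₁ − τ₂)].
At t = 26.9: e^(−t/τ₁) = 0.17270, e^(−t/τ₂) = 0.27206.
C₂ = 1.35·[1 − (15.317·0.17270 − 20.665·0.27206)/(-5.3474)] = 1.35·0.44334 = 0.59851 g/L.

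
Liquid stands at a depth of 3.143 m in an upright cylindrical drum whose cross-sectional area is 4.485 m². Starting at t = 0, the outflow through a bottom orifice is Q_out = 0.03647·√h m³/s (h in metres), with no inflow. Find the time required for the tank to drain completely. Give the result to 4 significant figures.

436.0 s

Mass balance (ρ constant): A dh/dt = −0.03647 √h.
Separate and integrate: 2(√h − √h₀) = −(0.03647/A) t.
Tank is empty when √h = 0: t_empty = 2A√h₀/0.03647.
t_empty = 2·4.485·√3.143/0.03647 = 8.97000·1.77285/0.03647 = 436.043 s.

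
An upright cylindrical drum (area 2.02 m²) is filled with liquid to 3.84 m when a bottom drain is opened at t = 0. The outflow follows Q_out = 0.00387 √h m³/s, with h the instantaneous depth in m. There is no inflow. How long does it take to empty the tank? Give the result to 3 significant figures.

A dh/dt = −Q_out = −0.00387 √h.
Separate and integrate: 2(√h − √h₀) = −(0.00387/A) t.
Tank is empty when √h = 0: t_empty = 2A√h₀/0.00387.
t_empty = 2·2.02·√3.84/0.00387 = 4.0400·1.9596/0.00387 = 2045.7 s.

2050 s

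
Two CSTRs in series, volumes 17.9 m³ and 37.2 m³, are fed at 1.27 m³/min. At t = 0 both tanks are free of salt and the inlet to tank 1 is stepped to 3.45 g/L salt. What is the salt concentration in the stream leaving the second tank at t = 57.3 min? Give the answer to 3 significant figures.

2.56 g/L

Each tank obeys Vᵢ dCᵢ/dt = Q(Cᵢ₋₁ − Cᵢ), so τᵢ = Vᵢ/Q.
τ₁ = 17.9/1.27 = 14.094 min; τ₂ = 37.2/1.27 = 29.291 min.
Tank 1: C₁ = C_in(1 − e^(−t/τ₁)). Tank 2 (τ₁ ≠ τ₂): C₂ = C_in[1 − (τ₁ e^(−t/τ₁) − τ₂ e^(−t/τ₂))/(τ₁ − τ₂)].
At t = 57.3: e^(−t/τ₁) = 0.017156, e^(−t/τ₂) = 0.14139.
C₂ = 3.45·[1 − (14.094·0.017156 − 29.291·0.14139)/(-15.197)] = 3.45·0.74338 = 2.5647 g/L.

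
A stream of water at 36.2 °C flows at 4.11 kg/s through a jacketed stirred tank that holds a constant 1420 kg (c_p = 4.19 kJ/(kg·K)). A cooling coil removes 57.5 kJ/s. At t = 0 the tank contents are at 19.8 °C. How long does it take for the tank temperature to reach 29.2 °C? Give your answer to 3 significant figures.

M c_p dT/dt = ṁ c_p (T_in − T) − Q̇.
τ = M/ṁ = 345.50 s; T_ss = T_in − Q̇/(ṁ c_p) = 32.861 °C.
T(t) = T_ss + (T₀ − T_ss) e^(−t/τ). Set T = 29.2:
e^(−t/τ) = (29.2 − 32.861)/(19.8 − 32.861) = 0.28030
t = −345.50 · ln(0.28030) = 439.44 s.

439 s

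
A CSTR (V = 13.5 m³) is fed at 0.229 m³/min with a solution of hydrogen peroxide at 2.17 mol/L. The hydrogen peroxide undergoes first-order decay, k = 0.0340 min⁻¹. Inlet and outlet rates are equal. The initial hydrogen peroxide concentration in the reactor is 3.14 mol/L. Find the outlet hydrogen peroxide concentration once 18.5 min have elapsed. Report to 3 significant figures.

1.66 mol/L

V dC/dt = Q(C_in − C) − k V C.
This is linear with rate a = Q/V + k = 0.050963 min⁻¹.
C_ss = Q C_in/(Q + kV) = 0.72228 mol/L; C(t) = C_ss + (C₀ − C_ss) e^(−a t).
C(18.5) = 0.72228 + (2.4177)·e^(−0.050963·18.5) = 0.72228 + (2.4177)·0.38953 = 1.6641 mol/L.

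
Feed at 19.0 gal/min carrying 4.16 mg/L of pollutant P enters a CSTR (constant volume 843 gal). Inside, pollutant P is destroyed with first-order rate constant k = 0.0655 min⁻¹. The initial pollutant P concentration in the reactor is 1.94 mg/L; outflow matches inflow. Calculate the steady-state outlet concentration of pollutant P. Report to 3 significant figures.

Species balance: V dC/dt = Q C_in − Q C − k V C.
At steady state: 0 = Q C_in − (Q + kV) C_ss, so C_ss = Q C_in/(Q + kV).
C_ss = 19.0·4.16/(19.0 + 0.0655·843) = 79.040/74.216 = 1.0650 mg/L.

1.06 mg/L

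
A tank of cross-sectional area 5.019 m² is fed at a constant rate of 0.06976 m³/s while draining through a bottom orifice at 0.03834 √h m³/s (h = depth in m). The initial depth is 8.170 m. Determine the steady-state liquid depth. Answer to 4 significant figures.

3.311 m

Volume balance on the tank: A dh/dt = Q_in − 0.03834 √h. At steady state dh/dt = 0:
Q_in = 0.03834 √h_ss ⇒ √h_ss = 0.06976/0.03834 = 1.81951.
h_ss = 1.81951² = 3.31062 m. (Since h₀ = 8.170 m > h_ss, the level will fall toward this value.)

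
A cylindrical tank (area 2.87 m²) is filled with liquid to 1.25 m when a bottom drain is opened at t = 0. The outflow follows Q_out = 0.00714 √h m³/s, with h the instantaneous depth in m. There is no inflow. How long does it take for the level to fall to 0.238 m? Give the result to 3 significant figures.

With no inflow, A dh/dt = −0.00714 √h.
∫ h^(−1/2) dh = −(0.00714/A) ∫ dt, giving 2√h = 2√h₀ − (0.00714/A) t.
t = 2A(√h₀ − √h)/0.00714 = 2·2.87·(√1.25 − √0.238)/0.00714
  = 5.7400 × (1.1180 − 0.48785) / 0.00714 = 506.62 s.

507 s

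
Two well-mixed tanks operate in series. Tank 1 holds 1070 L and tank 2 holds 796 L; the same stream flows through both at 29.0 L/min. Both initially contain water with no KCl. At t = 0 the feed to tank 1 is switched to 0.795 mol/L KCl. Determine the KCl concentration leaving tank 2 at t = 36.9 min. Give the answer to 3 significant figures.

0.255 mol/L

Each tank obeys Vᵢ dCᵢ/dt = Q(Cᵢ₋₁ − Cᵢ), so τᵢ = Vᵢ/Q.
τ₁ = 1070/29.0 = 36.897 min; τ₂ = 796/29.0 = 27.448 min.
Tank 1: C₁ = C_in(1 − e^(−t/τ₁)). Tank 2 (τ₁ ≠ τ₂): C₂ = C_in[1 − (τ₁ e^(−t/τ₁) − τ₂ e^(−t/τ₂))/(τ₁ − τ₂)].
At t = 36.9: e^(−t/τ₁) = 0.36785, e^(−t/τ₂) = 0.26071.
C₂ = 0.795·[1 − (36.897·0.36785 − 27.448·0.26071)/(9.4483)] = 0.795·0.32092 = 0.25513 mol/L.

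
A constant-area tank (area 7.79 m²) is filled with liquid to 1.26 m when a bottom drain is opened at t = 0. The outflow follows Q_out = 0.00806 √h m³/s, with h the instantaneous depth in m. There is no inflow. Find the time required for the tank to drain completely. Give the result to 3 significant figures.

With no inflow, A dh/dt = −0.00806 √h.
∫ h^(−1/2) dh = −(0.00806/A) ∫ dt, giving 2√h = 2√h₀ − (0.00806/A) t.
Tank is empty when √h = 0: t_empty = 2A√h₀/0.00806.
t_empty = 2·7.79·√1.26/0.00806 = 15.580·1.1225/0.00806 = 2169.8 s.

2170 s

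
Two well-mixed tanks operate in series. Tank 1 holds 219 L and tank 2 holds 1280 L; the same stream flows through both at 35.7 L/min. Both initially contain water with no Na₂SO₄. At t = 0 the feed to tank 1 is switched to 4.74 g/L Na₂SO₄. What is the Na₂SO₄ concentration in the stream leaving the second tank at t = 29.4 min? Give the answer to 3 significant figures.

2.23 g/L

Time constants: τᵢ = Vᵢ/Q for each well-mixed tank.
τ₁ = 219/35.7 = 6.1345 min; τ₂ = 1280/35.7 = 35.854 min.
Tank 1: C₁ = C_in(1 − e^(−t/τ₁)). Tank 2 (τ₁ ≠ τ₂): C₂ = C_in[1 − (τ₁ e^(−t/τ₁) − τ₂ e^(−t/τ₂))/(τ₁ − τ₂)].
At t = 29.4: e^(−t/τ₁) = 0.0082909, e^(−t/τ₂) = 0.44044.
C₂ = 4.74·[1 − (6.1345·0.0082909 − 35.854·0.44044)/(-29.720)] = 4.74·0.47036 = 2.2295 g/L.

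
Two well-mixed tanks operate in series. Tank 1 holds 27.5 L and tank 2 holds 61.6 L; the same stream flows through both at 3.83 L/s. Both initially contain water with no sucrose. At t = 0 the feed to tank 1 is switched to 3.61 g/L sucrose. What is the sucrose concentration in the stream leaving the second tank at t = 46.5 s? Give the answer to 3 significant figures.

3.25 g/L

Each tank obeys Vᵢ dCᵢ/dt = Q(Cᵢ₋₁ − Cᵢ), so τᵢ = Vᵢ/Q.
τ₁ = 27.5/3.83 = 7.1802 s; τ₂ = 61.6/3.83 = 16.084 s.
Solving the cascade with C₁(0)=C₂(0)=0 gives C₂(t) = C_in[1 − (τ₁ e^(−t/τ₁) − τ₂ e^(−t/τ₂))/(τ₁ − τ₂)].
At t = 46.5: e^(−t/τ₁) = 0.0015397, e^(−t/τ₂) = 0.055512.
C₂ = 3.61·[1 − (7.1802·0.0015397 − 16.084·0.055512)/(-8.9034)] = 3.61·0.90096 = 3.2525 g/L.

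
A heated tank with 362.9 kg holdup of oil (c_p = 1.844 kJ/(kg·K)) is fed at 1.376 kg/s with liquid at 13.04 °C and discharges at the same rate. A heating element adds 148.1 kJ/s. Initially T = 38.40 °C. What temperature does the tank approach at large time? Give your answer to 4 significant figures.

71.41 °C

M c_p dT/dt = ṁ c_p (T_in − T) + Q̇.
At steady state dT/dt = 0 ⇒ T_ss = T_in + Q̇/(ṁ c_p) = 13.04 + 148.1/(1.376·1.844) = 71.4081 °C.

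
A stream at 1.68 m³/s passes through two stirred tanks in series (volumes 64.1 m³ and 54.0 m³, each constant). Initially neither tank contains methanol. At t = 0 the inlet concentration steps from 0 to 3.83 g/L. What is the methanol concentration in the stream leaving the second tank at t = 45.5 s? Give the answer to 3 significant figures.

Time constants: τᵢ = Vᵢ/Q for each well-mixed tank.
τ₁ = 64.1/1.68 = 38.155 s; τ₂ = 54.0/1.68 = 32.143 s.
Tank 1: C₁ = C_in(1 − e^(−t/τ₁)). Tank 2 (τ₁ ≠ τ₂): C₂ = C_in[1 − (τ₁ e^(−t/τ₁) − τ₂ e^(−t/τ₂))/(τ₁ − τ₂)].
At t = 45.5: e^(−t/τ₁) = 0.30346, e^(−t/τ₂) = 0.24279.
C₂ = 3.83·[1 − (38.155·0.30346 − 32.143·0.24279)/(6.0119)] = 3.83·0.37218 = 1.4255 g/L.

1.43 g/L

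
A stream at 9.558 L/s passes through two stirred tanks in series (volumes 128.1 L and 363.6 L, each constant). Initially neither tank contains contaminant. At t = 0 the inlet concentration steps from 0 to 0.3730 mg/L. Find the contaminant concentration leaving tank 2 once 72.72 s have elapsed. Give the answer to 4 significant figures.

Each tank obeys Vᵢ dCᵢ/dt = Q(Cᵢ₋₁ − Cᵢ), so τᵢ = Vᵢ/Q.
τ₁ = 128.1/9.558 = 13.4024 s; τ₂ = 363.6/9.558 = 38.0414 s.
Solving the cascade with C₁(0)=C₂(0)=0 gives C₂(t) = C_in[1 − (τ₁ e^(−t/τ₁) − τ₂ e^(−t/τ₂))/(τ₁ − τ₂)].
At t = 72.72: e^(−t/τ₁) = 0.00440110, e^(−t/τ₂) = 0.147844.
C₂ = 0.3730·[1 − (13.4024·0.00440110 − 38.0414·0.147844)/(-24.6390)] = 0.3730·0.774131 = 0.288751 mg/L.

0.2888 mg/L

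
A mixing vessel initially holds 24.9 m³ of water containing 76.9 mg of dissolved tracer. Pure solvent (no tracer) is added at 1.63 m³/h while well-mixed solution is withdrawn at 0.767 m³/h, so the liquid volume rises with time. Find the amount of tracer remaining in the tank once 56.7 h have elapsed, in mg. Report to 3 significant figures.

Total volume: dV/dt = Q_in − Q_out = 0.86300 m³/h, so V(t) = 24.9 + 0.86300 t and V(56.7) = 73.832 m³.
Species balance (pure solvent in): dm/dt = −Q_out · m/V(t).
dm/m = −Q_out dt/(V₀ + 0.86300 t); integrating gives ln(m/m₀) = −(Q_out/(Q_in−Q_out)) ln(V/V₀).
m = m₀ (V₀/V)^(Q_out/(Q_in−Q_out)) = 76.9 × (24.9/73.832)^(0.88876) = 29.268 mg.

29.3 mg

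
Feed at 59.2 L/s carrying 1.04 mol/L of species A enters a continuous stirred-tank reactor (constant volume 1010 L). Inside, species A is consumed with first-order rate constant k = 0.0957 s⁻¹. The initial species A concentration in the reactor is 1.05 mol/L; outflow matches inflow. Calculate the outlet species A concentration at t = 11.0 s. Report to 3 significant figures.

Species balance: V dC/dt = Q C_in − Q C − k V C.
This is linear with rate a = Q/V + k = 0.15431 s⁻¹.
C_ss = Q C_in/(Q + kV) = 0.39503 mol/L; C(t) = C_ss + (C₀ − C_ss) e^(−a t).
C(11.0) = 0.39503 + (0.65497)·e^(−0.15431·11.0) = 0.39503 + (0.65497)·0.18315 = 0.51499 mol/L.

0.515 mol/L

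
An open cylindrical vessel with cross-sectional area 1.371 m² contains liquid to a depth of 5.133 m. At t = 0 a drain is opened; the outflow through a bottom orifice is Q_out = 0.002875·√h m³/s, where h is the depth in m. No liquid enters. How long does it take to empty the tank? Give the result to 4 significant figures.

With no inflow, A dh/dt = −0.002875 √h.
∫ h^(−1/2) dh = −(0.002875/A) ∫ dt, giving 2√h = 2√h₀ − (0.002875/A) t.
Tank is empty when √h = 0: t_empty = 2A√h₀/0.002875.
t_empty = 2·1.371·√5.133/0.002875 = 2.74200·2.26561/0.002875 = 2160.80 s.

2161 s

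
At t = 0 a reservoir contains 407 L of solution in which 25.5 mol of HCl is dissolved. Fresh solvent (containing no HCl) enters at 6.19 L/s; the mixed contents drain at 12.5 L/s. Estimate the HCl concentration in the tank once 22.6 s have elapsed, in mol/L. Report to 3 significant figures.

0.0410 mol/L

Let m(t) be the amount of HCl. Volume: V(t) = V₀ + (Q_in − Q_out) t = 407 − 6.3100 t; V(22.6) = 264.39 L.
Species balance (pure solvent in): dm/dt = −Q_out · m/V(t).
Separate: dm/m = −Q_out dt/V(t) ⇒ ln(m/m₀) = −(Q_out/(Q_in−Q_out)) ln(V/V₀).
m = m₀ (V₀/V)^(Q_out/(Q_in−Q_out)) = 25.5 × (407/264.39)^(-1.9810) = 10.850 mol.
C = m/V = 10.850/264.39 = 0.041036 mol/L.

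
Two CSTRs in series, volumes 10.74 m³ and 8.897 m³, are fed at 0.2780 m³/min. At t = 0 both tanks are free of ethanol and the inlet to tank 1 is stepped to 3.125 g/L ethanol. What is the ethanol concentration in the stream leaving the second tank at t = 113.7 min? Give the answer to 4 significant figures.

2.597 g/L

Species balance on tank i: dCᵢ/dt = (Cᵢ₋₁ − Cᵢ)/τᵢ with τᵢ = Vᵢ/Q.
τ₁ = 10.74/0.2780 = 38.6331 min; τ₂ = 8.897/0.2780 = 32.0036 min.
Tank 1: C₁ = C_in(1 − e^(−t/τ₁)). Tank 2 (τ₁ ≠ τ₂): C₂ = C_in[1 − (τ₁ e^(−t/τ₁) − τ₂ e^(−t/τ₂))/(τ₁ − τ₂)].
At t = 113.7: e^(−t/τ₁) = 0.0527035, e^(−t/τ₂) = 0.0286465.
C₂ = 3.125·[1 − (38.6331·0.0527035 − 32.0036·0.0286465)/(6.62950)] = 3.125·0.831162 = 2.59738 g/L.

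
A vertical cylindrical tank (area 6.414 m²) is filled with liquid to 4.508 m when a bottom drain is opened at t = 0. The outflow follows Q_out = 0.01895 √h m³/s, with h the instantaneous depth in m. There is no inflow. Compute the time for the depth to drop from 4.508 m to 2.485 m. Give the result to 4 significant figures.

370.2 s

A dh/dt = −Q_out = −0.01895 √h.
This is separable: 2 d(√h)/dt = −0.01895/A, so √h = √h₀ − (0.01895/(2A)) t.
t = 2A(√h₀ − √h)/0.01895 = 2·6.414·(√4.508 − √2.485)/0.01895
  = 12.8280 × (2.12321 − 1.57639) / 0.01895 = 370.162 s.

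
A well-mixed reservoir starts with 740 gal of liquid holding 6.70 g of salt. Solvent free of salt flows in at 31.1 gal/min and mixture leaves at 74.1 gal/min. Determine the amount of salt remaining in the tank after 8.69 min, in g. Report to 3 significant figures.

Let m(t) be the amount of salt. Volume: V(t) = V₀ + (Q_in − Q_out) t = 740 − 43.000 t; V(8.69) = 366.33 gal.
Species balance (pure solvent in): dm/dt = −Q_out · m/V(t).
dm/m = −Q_out dt/(V₀ − 43.000 t); integrating gives ln(m/m₀) = −(Q_out/(Q_in−Q_out)) ln(V/V₀).
m = m₀ (V₀/V)^(Q_out/(Q_in−Q_out)) = 6.70 × (740/366.33)^(-1.7233) = 1.9946 g.

1.99 g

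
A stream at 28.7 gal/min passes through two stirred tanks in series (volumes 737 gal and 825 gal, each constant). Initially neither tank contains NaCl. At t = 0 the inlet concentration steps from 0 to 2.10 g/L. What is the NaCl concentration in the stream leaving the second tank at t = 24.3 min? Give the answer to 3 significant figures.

0.473 g/L

Time constants: τᵢ = Vᵢ/Q for each well-mixed tank.
τ₁ = 737/28.7 = 25.679 min; τ₂ = 825/28.7 = 28.746 min.
Solving the cascade with C₁(0)=C₂(0)=0 gives C₂(t) = C_in[1 − (τ₁ e^(−t/τ₁) − τ₂ e^(−t/τ₂))/(τ₁ − τ₂)].
At t = 24.3: e^(−t/τ₁) = 0.38818, e^(−t/τ₂) = 0.42941.
C₂ = 2.10·[1 − (25.679·0.38818 − 28.746·0.42941)/(-3.0662)] = 2.10·0.22531 = 0.47315 g/L.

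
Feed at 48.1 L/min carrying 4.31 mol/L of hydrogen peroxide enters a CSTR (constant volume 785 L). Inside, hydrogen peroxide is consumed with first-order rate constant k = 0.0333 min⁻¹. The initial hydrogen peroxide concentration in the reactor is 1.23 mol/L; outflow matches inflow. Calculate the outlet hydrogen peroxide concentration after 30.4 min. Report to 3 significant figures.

2.70 mol/L

Accumulation = in − out − consumed: V dC/dt = Q C_in − Q C − k V C.
dC/dt = (Q/V) C_in − (Q/V + k) C; effective rate a = Q/V + k = 0.061274 + 0.0333 = 0.094574 min⁻¹.
C_ss = Q C_in/(Q + kV) = 2.7924 mol/L; C(t) = C_ss + (C₀ − C_ss) e^(−a t).
C(30.4) = 2.7924 + (-1.5624)·e^(−0.094574·30.4) = 2.7924 + (-1.5624)·0.056414 = 2.7043 mol/L.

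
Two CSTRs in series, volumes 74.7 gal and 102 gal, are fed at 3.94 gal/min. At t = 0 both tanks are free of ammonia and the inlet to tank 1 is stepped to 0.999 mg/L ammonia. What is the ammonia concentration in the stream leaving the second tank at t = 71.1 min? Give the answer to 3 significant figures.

Species balance on tank i: dCᵢ/dt = (Cᵢ₋₁ − Cᵢ)/τᵢ with τᵢ = Vᵢ/Q.
τ₁ = 74.7/3.94 = 18.959 min; τ₂ = 102/3.94 = 25.888 min.
Solving the cascade with C₁(0)=C₂(0)=0 gives C₂(t) = C_in[1 − (τ₁ e^(−t/τ₁) − τ₂ e^(−t/τ₂))/(τ₁ − τ₂)].
At t = 71.1: e^(−t/τ₁) = 0.023515, e^(−t/τ₂) = 0.064158.
C₂ = 0.999·[1 − (18.959·0.023515 − 25.888·0.064158)/(-6.9289)] = 0.999·0.82463 = 0.82381 mg/L.

0.824 mg/L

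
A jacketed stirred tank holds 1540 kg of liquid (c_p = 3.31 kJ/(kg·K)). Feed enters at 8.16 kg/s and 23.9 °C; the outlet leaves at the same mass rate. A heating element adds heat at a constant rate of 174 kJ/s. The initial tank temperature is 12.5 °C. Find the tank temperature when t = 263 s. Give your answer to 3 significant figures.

25.9 °C

M c_p dT/dt = ṁ c_p (T_in − T) + Q̇.
Rearrange: dT/dt = (T_ss − T)/τ with τ = M/ṁ = 188.73 s and T_ss = T_in + Q̇/(ṁ c_p) = 30.342 °C.
This is linear first-order; T(t) = T_ss + (T₀ − T_ss) e^(−t/τ).
T(263) = 30.342 + (-17.842)·e^(−263/188.73) = 30.342 + (-17.842)·0.24819 = 25.914 °C.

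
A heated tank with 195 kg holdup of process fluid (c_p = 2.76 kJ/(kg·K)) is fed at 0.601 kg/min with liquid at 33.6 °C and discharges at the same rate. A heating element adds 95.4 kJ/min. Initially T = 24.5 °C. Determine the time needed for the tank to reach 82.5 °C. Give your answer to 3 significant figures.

First-law balance (no shaft work): M c_p dT/dt = ṁ c_p (T_in − T) + 95.4.
τ = M/ṁ = 324.46 min; T_ss = T_in + Q̇/(ṁ c_p) = 91.113 °C.
T(t) = T_ss + (T₀ − T_ss) e^(−t/τ). Set T = 82.5:
e^(−t/τ) = (82.5 − 91.113)/(24.5 − 91.113) = 0.12930
t = −324.46 · ln(0.12930) = 663.73 min.

664 min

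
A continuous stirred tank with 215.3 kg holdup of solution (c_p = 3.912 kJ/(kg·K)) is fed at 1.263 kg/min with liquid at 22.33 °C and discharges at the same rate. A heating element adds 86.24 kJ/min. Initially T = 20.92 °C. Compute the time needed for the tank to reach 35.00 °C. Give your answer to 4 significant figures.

Heat balance on the well-mixed liquid: M c_p dT/dt = ṁ c_p (T_in − T) + 86.24.
τ = M/ṁ = 170.467 min; T_ss = T_in + Q̇/(ṁ c_p) = 39.7845 °C.
T(t) = T_ss + (T₀ − T_ss) e^(−t/τ). Set T = 35.00:
e^(−t/τ) = (35.00 − 39.7845)/(20.92 − 39.7845) = 0.253623
t = −170.467 · ln(0.253623) = 233.865 min.

233.9 min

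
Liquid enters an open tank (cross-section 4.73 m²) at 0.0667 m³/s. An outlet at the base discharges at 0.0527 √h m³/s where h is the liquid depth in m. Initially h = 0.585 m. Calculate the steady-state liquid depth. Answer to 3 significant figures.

1.60 m

A dh/dt = Q_in − 0.0527 √h. Steady state requires inflow = outflow:
Q_in = 0.0527 √h_ss ⇒ √h_ss = 0.0667/0.0527 = 1.2657.
h_ss = 1.2657² = 1.6019 m. (Since h₀ = 0.585 m < h_ss, the level will rise toward this value.)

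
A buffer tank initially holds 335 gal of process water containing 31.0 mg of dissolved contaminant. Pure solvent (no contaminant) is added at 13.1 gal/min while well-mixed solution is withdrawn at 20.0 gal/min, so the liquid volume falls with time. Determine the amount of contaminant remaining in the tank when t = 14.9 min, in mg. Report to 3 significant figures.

10.7 mg

Total volume: dV/dt = Q_in − Q_out = -6.9000 gal/min, so V(t) = 335 − 6.9000 t and V(14.9) = 232.19 gal.
Species balance (pure solvent in): dm/dt = −Q_out · m/V(t).
Separate: dm/m = −Q_out dt/V(t) ⇒ ln(m/m₀) = −(Q_out/(Q_in−Q_out)) ln(V/V₀).
m = m₀ (V₀/V)^(Q_out/(Q_in−Q_out)) = 31.0 × (335/232.19)^(-2.8986) = 10.713 mg.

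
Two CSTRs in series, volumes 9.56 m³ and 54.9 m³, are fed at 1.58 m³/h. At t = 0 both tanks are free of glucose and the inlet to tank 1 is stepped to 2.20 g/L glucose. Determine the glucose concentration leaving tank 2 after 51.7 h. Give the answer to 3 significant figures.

Species balance on tank i: dCᵢ/dt = (Cᵢ₋₁ − Cᵢ)/τᵢ with τᵢ = Vᵢ/Q.
τ₁ = 9.56/1.58 = 6.0506 h; τ₂ = 54.9/1.58 = 34.747 h.
Tank 1: C₁ = C_in(1 − e^(−t/τ₁)). Tank 2 (τ₁ ≠ τ₂): C₂ = C_in[1 − (τ₁ e^(−t/τ₁) − τ₂ e^(−t/τ₂))/(τ₁ − τ₂)].
At t = 51.7: e^(−t/τ₁) = 0.00019460, e^(−t/τ₂) = 0.22585.
C₂ = 2.20·[1 − (6.0506·0.00019460 − 34.747·0.22585)/(-28.696)] = 2.20·0.72658 = 1.5985 g/L.

1.60 g/L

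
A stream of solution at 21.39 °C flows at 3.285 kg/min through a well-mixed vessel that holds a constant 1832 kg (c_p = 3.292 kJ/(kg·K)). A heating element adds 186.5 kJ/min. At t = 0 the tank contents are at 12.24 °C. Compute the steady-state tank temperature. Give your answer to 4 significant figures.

M c_p dT/dt = ṁ c_p (T_in − T) + Q̇.
At steady state dT/dt = 0 ⇒ T_ss = T_in + Q̇/(ṁ c_p) = 21.39 + 186.5/(3.285·3.292) = 38.6358 °C.

38.64 °C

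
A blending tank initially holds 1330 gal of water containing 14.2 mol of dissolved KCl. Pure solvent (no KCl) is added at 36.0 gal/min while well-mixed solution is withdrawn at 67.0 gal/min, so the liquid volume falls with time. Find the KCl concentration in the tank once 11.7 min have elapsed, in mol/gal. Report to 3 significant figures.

0.00738 mol/gal

Let m(t) be the amount of KCl. Volume: V(t) = V₀ + (Q_in − Q_out) t = 1330 − 31.000 t; V(11.7) = 967.30 gal.
Species balance (pure solvent in): dm/dt = −Q_out · m/V(t).
dm/m = −Q_out dt/(V₀ − 31.000 t); integrating gives ln(m/m₀) = −(Q_out/(Q_in−Q_out)) ln(V/V₀).
m = m₀ (V₀/V)^(Q_out/(Q_in−Q_out)) = 14.2 × (1330/967.30)^(-2.1613) = 7.1351 mol.
C = m/V = 7.1351/967.30 = 0.0073763 mol/gal.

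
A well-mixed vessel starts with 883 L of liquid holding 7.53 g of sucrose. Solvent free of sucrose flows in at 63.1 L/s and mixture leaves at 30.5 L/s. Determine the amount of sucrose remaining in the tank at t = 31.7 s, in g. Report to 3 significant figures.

3.65 g

Total volume: dV/dt = Q_in − Q_out = 32.600 L/s, so V(t) = 883 + 32.600 t and V(31.7) = 1916.4 L.
No sucrose enters, so dm/dt = −Q_out · (m/V).
dm/m = −Q_out dt/(V₀ + 32.600 t); integrating gives ln(m/m₀) = −(Q_out/(Q_in−Q_out)) ln(V/V₀).
m = m₀ (V₀/V)^(Q_out/(Q_in−Q_out)) = 7.53 × (883/1916.4)^(0.93558) = 3.6471 g.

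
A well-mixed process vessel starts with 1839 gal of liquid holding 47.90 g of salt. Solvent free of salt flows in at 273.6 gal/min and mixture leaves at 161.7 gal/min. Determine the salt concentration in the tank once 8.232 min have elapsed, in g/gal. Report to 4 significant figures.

Let m(t) be the amount of salt. Volume: V(t) = V₀ + (Q_in − Q_out) t = 1839 + 111.900 t; V(8.232) = 2760.16 gal.
Solute balance: dm/dt = 0 − Q_out C = −Q_out m/V(t).
Separate: dm/m = −Q_out dt/V(t) ⇒ ln(m/m₀) = −(Q_out/(Q_in−Q_out)) ln(V/V₀).
m = m₀ (V₀/V)^(Q_out/(Q_in−Q_out)) = 47.90 × (1839/2760.16)^(1.44504) = 26.6378 g.
C = m/V = 26.6378/2760.16 = 0.00965083 g/gal.

0.009651 g/gal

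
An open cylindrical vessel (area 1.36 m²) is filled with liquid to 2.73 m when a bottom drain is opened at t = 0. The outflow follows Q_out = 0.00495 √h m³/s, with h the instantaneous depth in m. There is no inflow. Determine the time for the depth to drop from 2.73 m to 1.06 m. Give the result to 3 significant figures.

A dh/dt = −Q_out = −0.00495 √h.
∫ h^(−1/2) dh = −(0.00495/A) ∫ dt, giving 2√h = 2√h₀ − (0.00495/A) t.
t = 2A(√h₀ − √h)/0.00495 = 2·1.36·(√2.73 − √1.06)/0.00495
  = 2.7200 × (1.6523 − 1.0296) / 0.00495 = 342.17 s.

342 s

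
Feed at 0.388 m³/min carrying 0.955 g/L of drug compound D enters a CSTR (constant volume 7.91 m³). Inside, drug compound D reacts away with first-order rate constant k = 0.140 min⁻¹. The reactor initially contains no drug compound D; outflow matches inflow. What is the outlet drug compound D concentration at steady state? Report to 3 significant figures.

Accumulation = in − out − consumed: V dC/dt = Q C_in − Q C − k V C.
At steady state: 0 = Q C_in − (Q + kV) C_ss, so C_ss = Q C_in/(Q + kV).
C_ss = 0.388·0.955/(0.388 + 0.140·7.91) = 0.37054/1.4954 = 0.24779 g/L.

0.248 g/L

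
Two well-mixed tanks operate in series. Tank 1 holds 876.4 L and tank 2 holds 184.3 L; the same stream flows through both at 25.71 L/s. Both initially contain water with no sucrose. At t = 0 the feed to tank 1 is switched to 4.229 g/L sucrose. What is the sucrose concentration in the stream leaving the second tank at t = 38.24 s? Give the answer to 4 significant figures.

2.490 g/L

Species balance on tank i: dCᵢ/dt = (Cᵢ₋₁ − Cᵢ)/τᵢ with τᵢ = Vᵢ/Q.
τ₁ = 876.4/25.71 = 34.0879 s; τ₂ = 184.3/25.71 = 7.16842 s.
Tank 1: C₁ = C_in(1 − e^(−t/τ₁)). Tank 2 (τ₁ ≠ τ₂): C₂ = C_in[1 − (τ₁ e^(−t/τ₁) − τ₂ e^(−t/τ₂))/(τ₁ − τ₂)].
At t = 38.24: e^(−t/τ₁) = 0.325691, e^(−t/τ₂) = 0.00482227.
C₂ = 4.229·[1 − (34.0879·0.325691 − 7.16842·0.00482227)/(26.9195)] = 4.229·0.588864 = 2.49031 g/L.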